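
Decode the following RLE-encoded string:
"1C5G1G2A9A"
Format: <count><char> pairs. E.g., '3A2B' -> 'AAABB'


Expanding each <count><char> pair:
  1C -> 'C'
  5G -> 'GGGGG'
  1G -> 'G'
  2A -> 'AA'
  9A -> 'AAAAAAAAA'

Decoded = CGGGGGGAAAAAAAAAAA


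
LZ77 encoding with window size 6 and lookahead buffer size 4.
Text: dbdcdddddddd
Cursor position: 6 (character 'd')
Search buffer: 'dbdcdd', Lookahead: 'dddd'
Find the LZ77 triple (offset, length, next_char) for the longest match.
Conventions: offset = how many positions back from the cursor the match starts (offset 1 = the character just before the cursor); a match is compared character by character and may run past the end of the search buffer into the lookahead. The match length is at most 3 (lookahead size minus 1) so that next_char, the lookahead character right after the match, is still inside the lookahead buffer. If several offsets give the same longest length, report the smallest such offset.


Try each offset into the search buffer:
  offset=1 (pos 5, char 'd'): match length 3
  offset=2 (pos 4, char 'd'): match length 3
  offset=3 (pos 3, char 'c'): match length 0
  offset=4 (pos 2, char 'd'): match length 1
  offset=5 (pos 1, char 'b'): match length 0
  offset=6 (pos 0, char 'd'): match length 1
Longest match has length 3, found at offsets 1, 2; take the smallest, offset 1.
next_char = character at position 6 + 3 = 9 -> 'd'

Best match: offset=1, length=3 (matching 'ddd' starting at position 5)
LZ77 triple: (1, 3, 'd')


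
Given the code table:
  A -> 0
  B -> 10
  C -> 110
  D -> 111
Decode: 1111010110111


Decoding:
111 -> D
10 -> B
10 -> B
110 -> C
111 -> D


Result: DBBCD


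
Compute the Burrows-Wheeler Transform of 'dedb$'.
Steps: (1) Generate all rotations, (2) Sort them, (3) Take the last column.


Rotations (sorted):
  0: $dedb -> last char: b
  1: b$ded -> last char: d
  2: db$de -> last char: e
  3: dedb$ -> last char: $
  4: edb$d -> last char: d


BWT = bde$d


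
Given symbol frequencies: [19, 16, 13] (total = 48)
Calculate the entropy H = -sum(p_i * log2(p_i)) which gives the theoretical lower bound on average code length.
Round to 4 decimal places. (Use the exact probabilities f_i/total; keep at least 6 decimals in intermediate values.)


Per-symbol terms -p_i * log2(p_i) with p_i = f_i/48:
  p = 19/48 = 0.395833: log2(p) = -1.337035, -p*log2(p) = 0.529243
  p = 16/48 = 0.333333: log2(p) = -1.584963, -p*log2(p) = 0.528321
  p = 13/48 = 0.270833: log2(p) = -1.884523, -p*log2(p) = 0.510392
H = 0.529243 + 0.528321 + 0.510392 = 1.567956

H = 1.568 bits/symbol


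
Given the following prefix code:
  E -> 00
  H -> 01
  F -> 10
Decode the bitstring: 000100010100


Decoding step by step:
Bits 00 -> E
Bits 01 -> H
Bits 00 -> E
Bits 01 -> H
Bits 01 -> H
Bits 00 -> E


Decoded message: EHEHHE


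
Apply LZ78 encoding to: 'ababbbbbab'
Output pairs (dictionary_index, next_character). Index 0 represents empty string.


LZ78 encoding steps:
Dictionary: {0: ''}
Step 1: w='' (idx 0), next='a' -> output (0, 'a'), add 'a' as idx 1
Step 2: w='' (idx 0), next='b' -> output (0, 'b'), add 'b' as idx 2
Step 3: w='a' (idx 1), next='b' -> output (1, 'b'), add 'ab' as idx 3
Step 4: w='b' (idx 2), next='b' -> output (2, 'b'), add 'bb' as idx 4
Step 5: w='bb' (idx 4), next='a' -> output (4, 'a'), add 'bba' as idx 5
Step 6: w='b' (idx 2), end of input -> output (2, '')


Encoded: [(0, 'a'), (0, 'b'), (1, 'b'), (2, 'b'), (4, 'a'), (2, '')]


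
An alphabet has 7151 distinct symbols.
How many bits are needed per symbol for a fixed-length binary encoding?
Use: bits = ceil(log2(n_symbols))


log2(7151) = 12.8039
Bracket: 2^12 = 4096 < 7151 <= 2^13 = 8192
So ceil(log2(7151)) = 13

bits = ceil(log2(7151)) = ceil(12.8039) = 13 bits


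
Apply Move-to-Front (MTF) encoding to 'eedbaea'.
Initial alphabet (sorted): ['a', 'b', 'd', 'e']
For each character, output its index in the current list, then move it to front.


MTF encoding:
'e': index 3 in ['a', 'b', 'd', 'e'] -> ['e', 'a', 'b', 'd']
'e': index 0 in ['e', 'a', 'b', 'd'] -> ['e', 'a', 'b', 'd']
'd': index 3 in ['e', 'a', 'b', 'd'] -> ['d', 'e', 'a', 'b']
'b': index 3 in ['d', 'e', 'a', 'b'] -> ['b', 'd', 'e', 'a']
'a': index 3 in ['b', 'd', 'e', 'a'] -> ['a', 'b', 'd', 'e']
'e': index 3 in ['a', 'b', 'd', 'e'] -> ['e', 'a', 'b', 'd']
'a': index 1 in ['e', 'a', 'b', 'd'] -> ['a', 'e', 'b', 'd']


Output: [3, 0, 3, 3, 3, 3, 1]


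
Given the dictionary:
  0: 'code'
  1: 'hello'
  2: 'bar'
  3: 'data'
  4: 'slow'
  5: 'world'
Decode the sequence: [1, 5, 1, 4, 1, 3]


Look up each index in the dictionary:
  1 -> 'hello'
  5 -> 'world'
  1 -> 'hello'
  4 -> 'slow'
  1 -> 'hello'
  3 -> 'data'

Decoded: "hello world hello slow hello data"


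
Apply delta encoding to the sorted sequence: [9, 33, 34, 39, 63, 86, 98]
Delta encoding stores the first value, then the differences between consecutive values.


First value: 9
Deltas:
  33 - 9 = 24
  34 - 33 = 1
  39 - 34 = 5
  63 - 39 = 24
  86 - 63 = 23
  98 - 86 = 12


Delta encoded: [9, 24, 1, 5, 24, 23, 12]


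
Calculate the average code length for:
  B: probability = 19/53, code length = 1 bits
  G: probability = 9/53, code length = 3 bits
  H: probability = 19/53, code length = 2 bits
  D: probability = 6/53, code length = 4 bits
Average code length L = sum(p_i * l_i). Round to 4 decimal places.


Weighted contributions p_i * l_i:
  B: (19/53) * 1 = 19/53
  G: (9/53) * 3 = 27/53
  H: (19/53) * 2 = 38/53
  D: (6/53) * 4 = 24/53
Sum = (19 + 27 + 38 + 24)/53 = 108/53

L = 108/53 = 2.0377 bits/symbol


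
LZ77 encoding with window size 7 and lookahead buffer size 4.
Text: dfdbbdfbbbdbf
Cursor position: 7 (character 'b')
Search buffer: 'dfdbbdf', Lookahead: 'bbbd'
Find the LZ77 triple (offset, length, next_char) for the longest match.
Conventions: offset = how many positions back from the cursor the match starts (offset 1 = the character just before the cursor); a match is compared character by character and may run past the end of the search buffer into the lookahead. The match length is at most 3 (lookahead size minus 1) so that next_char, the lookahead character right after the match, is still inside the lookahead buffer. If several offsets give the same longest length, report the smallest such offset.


Try each offset into the search buffer:
  offset=1 (pos 6, char 'f'): match length 0
  offset=2 (pos 5, char 'd'): match length 0
  offset=3 (pos 4, char 'b'): match length 1
  offset=4 (pos 3, char 'b'): match length 2
  offset=5 (pos 2, char 'd'): match length 0
  offset=6 (pos 1, char 'f'): match length 0
  offset=7 (pos 0, char 'd'): match length 0
Longest match has length 2 at offset 4.
next_char = character at position 7 + 2 = 9 -> 'b'

Best match: offset=4, length=2 (matching 'bb' starting at position 3)
LZ77 triple: (4, 2, 'b')


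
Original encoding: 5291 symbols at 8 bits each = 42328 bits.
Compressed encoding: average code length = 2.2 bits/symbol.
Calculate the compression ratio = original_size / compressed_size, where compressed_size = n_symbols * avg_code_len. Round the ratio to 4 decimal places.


original_size = n_symbols * orig_bits = 5291 * 8 = 42328 bits
compressed_size = n_symbols * avg_code_len = 5291 * 2.2 = 11640.2 bits
ratio = original_size / compressed_size = 42328 / 11640.2 = 3.6364

Compression ratio = 3.6364


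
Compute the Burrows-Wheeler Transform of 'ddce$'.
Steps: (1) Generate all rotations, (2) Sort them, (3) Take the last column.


Rotations (sorted):
  0: $ddce -> last char: e
  1: ce$dd -> last char: d
  2: dce$d -> last char: d
  3: ddce$ -> last char: $
  4: e$ddc -> last char: c


BWT = edd$c


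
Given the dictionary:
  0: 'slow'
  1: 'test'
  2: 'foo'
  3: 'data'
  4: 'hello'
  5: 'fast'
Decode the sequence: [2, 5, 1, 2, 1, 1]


Look up each index in the dictionary:
  2 -> 'foo'
  5 -> 'fast'
  1 -> 'test'
  2 -> 'foo'
  1 -> 'test'
  1 -> 'test'

Decoded: "foo fast test foo test test"


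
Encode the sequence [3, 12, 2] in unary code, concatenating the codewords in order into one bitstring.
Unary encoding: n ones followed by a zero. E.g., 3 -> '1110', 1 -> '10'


Encode each number as n ones followed by a terminating 0:
  3 -> 1110 (4 bits)
  12 -> 1111111111110 (13 bits)
  2 -> 110 (3 bits)
Total length = 4 + 13 + 3 = 20 bits.

Unary([3, 12, 2]) = 11101111111111110110 (20 bits)


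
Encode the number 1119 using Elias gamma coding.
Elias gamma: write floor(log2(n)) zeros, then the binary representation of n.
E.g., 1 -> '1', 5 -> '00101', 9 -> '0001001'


num_bits = floor(log2(1119)) + 1 = 11
leading_zeros = num_bits - 1 = 10
binary(1119) = 10001011111

Elias gamma(1119) = '0000000000' + '10001011111' = 000000000010001011111 (21 bits)


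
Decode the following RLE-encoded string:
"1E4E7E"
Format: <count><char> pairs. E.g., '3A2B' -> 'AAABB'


Expanding each <count><char> pair:
  1E -> 'E'
  4E -> 'EEEE'
  7E -> 'EEEEEEE'

Decoded = EEEEEEEEEEEE


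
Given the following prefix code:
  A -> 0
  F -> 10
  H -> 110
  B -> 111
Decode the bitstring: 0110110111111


Decoding step by step:
Bits 0 -> A
Bits 110 -> H
Bits 110 -> H
Bits 111 -> B
Bits 111 -> B


Decoded message: AHHBB


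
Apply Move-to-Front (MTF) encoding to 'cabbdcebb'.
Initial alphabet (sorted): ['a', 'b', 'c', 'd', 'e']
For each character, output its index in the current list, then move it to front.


MTF encoding:
'c': index 2 in ['a', 'b', 'c', 'd', 'e'] -> ['c', 'a', 'b', 'd', 'e']
'a': index 1 in ['c', 'a', 'b', 'd', 'e'] -> ['a', 'c', 'b', 'd', 'e']
'b': index 2 in ['a', 'c', 'b', 'd', 'e'] -> ['b', 'a', 'c', 'd', 'e']
'b': index 0 in ['b', 'a', 'c', 'd', 'e'] -> ['b', 'a', 'c', 'd', 'e']
'd': index 3 in ['b', 'a', 'c', 'd', 'e'] -> ['d', 'b', 'a', 'c', 'e']
'c': index 3 in ['d', 'b', 'a', 'c', 'e'] -> ['c', 'd', 'b', 'a', 'e']
'e': index 4 in ['c', 'd', 'b', 'a', 'e'] -> ['e', 'c', 'd', 'b', 'a']
'b': index 3 in ['e', 'c', 'd', 'b', 'a'] -> ['b', 'e', 'c', 'd', 'a']
'b': index 0 in ['b', 'e', 'c', 'd', 'a'] -> ['b', 'e', 'c', 'd', 'a']


Output: [2, 1, 2, 0, 3, 3, 4, 3, 0]


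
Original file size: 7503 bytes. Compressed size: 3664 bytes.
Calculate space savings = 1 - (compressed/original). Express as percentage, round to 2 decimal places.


ratio = compressed/original = 3664/7503 = 0.488338
savings = 1 - ratio = 1 - 0.488338 = 0.511662
as a percentage: 0.511662 * 100 = 51.17%

Space savings = 1 - 3664/7503 = 51.17%


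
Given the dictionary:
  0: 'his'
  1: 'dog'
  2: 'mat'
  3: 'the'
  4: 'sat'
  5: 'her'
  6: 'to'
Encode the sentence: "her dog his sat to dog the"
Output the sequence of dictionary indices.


Look up each word in the dictionary:
  'her' -> 5
  'dog' -> 1
  'his' -> 0
  'sat' -> 4
  'to' -> 6
  'dog' -> 1
  'the' -> 3

Encoded: [5, 1, 0, 4, 6, 1, 3]


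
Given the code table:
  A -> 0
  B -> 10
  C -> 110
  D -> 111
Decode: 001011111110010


Decoding:
0 -> A
0 -> A
10 -> B
111 -> D
111 -> D
10 -> B
0 -> A
10 -> B


Result: AABDDBAB


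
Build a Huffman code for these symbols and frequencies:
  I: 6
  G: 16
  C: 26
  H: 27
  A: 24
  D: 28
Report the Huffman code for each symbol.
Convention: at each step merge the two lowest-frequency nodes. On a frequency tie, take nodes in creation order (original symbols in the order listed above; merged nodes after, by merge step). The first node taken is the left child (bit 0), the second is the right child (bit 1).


Huffman tree construction:
Step 1: Merge I(6) + G(16) = 22
Step 2: Merge (I+G)(22) + A(24) = 46
Step 3: Merge C(26) + H(27) = 53
Step 4: Merge D(28) + ((I+G)+A)(46) = 74
Step 5: Merge (C+H)(53) + (D+((I+G)+A))(74) = 127
Read each symbol's code off the tree from the root (left child = 0, right child = 1).

Codes:
  I: 1100 (length 4)
  G: 1101 (length 4)
  C: 00 (length 2)
  H: 01 (length 2)
  A: 111 (length 3)
  D: 10 (length 2)
Average code length: 322/127 = 2.5354 bits/symbol


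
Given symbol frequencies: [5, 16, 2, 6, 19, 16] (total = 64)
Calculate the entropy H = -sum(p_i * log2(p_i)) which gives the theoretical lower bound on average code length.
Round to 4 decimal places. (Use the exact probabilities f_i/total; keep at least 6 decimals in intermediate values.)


Per-symbol terms -p_i * log2(p_i) with p_i = f_i/64:
  p = 5/64 = 0.078125: log2(p) = -3.678072, -p*log2(p) = 0.287349
  p = 16/64 = 0.250000: log2(p) = -2.000000, -p*log2(p) = 0.500000
  p = 2/64 = 0.031250: log2(p) = -5.000000, -p*log2(p) = 0.156250
  p = 6/64 = 0.093750: log2(p) = -3.415037, -p*log2(p) = 0.320160
  p = 19/64 = 0.296875: log2(p) = -1.752072, -p*log2(p) = 0.520147
  p = 16/64 = 0.250000: log2(p) = -2.000000, -p*log2(p) = 0.500000
H = 0.287349 + 0.500000 + 0.156250 + 0.320160 + 0.520147 + 0.500000 = 2.283906

H = 2.2839 bits/symbol


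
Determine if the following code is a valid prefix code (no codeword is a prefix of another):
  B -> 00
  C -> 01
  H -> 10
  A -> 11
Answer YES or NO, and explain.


Checking each pair (does one codeword prefix another?):
  B='00' vs C='01': no prefix
  B='00' vs H='10': no prefix
  B='00' vs A='11': no prefix
  C='01' vs B='00': no prefix
  C='01' vs H='10': no prefix
  C='01' vs A='11': no prefix
  H='10' vs B='00': no prefix
  H='10' vs C='01': no prefix
  H='10' vs A='11': no prefix
  A='11' vs B='00': no prefix
  A='11' vs C='01': no prefix
  A='11' vs H='10': no prefix
No violation found over all pairs.

YES -- this is a valid prefix code. No codeword is a prefix of any other codeword.


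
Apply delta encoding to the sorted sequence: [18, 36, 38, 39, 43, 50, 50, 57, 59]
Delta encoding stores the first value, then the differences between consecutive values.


First value: 18
Deltas:
  36 - 18 = 18
  38 - 36 = 2
  39 - 38 = 1
  43 - 39 = 4
  50 - 43 = 7
  50 - 50 = 0
  57 - 50 = 7
  59 - 57 = 2


Delta encoded: [18, 18, 2, 1, 4, 7, 0, 7, 2]


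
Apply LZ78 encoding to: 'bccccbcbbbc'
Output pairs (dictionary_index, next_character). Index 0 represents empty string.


LZ78 encoding steps:
Dictionary: {0: ''}
Step 1: w='' (idx 0), next='b' -> output (0, 'b'), add 'b' as idx 1
Step 2: w='' (idx 0), next='c' -> output (0, 'c'), add 'c' as idx 2
Step 3: w='c' (idx 2), next='c' -> output (2, 'c'), add 'cc' as idx 3
Step 4: w='c' (idx 2), next='b' -> output (2, 'b'), add 'cb' as idx 4
Step 5: w='cb' (idx 4), next='b' -> output (4, 'b'), add 'cbb' as idx 5
Step 6: w='b' (idx 1), next='c' -> output (1, 'c'), add 'bc' as idx 6


Encoded: [(0, 'b'), (0, 'c'), (2, 'c'), (2, 'b'), (4, 'b'), (1, 'c')]


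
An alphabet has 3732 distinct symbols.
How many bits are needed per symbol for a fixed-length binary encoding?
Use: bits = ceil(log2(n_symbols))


log2(3732) = 11.8657
Bracket: 2^11 = 2048 < 3732 <= 2^12 = 4096
So ceil(log2(3732)) = 12

bits = ceil(log2(3732)) = ceil(11.8657) = 12 bits


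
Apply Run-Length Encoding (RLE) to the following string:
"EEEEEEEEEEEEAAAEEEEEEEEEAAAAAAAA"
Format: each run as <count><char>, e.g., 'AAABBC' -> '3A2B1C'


Scanning runs left to right:
  i=0: run of 'E' x 12 -> '12E'
  i=12: run of 'A' x 3 -> '3A'
  i=15: run of 'E' x 9 -> '9E'
  i=24: run of 'A' x 8 -> '8A'

RLE = 12E3A9E8A


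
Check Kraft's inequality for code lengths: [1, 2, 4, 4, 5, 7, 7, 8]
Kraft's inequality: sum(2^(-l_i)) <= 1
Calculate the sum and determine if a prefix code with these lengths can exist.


Sum = 2^(-1) + 2^(-2) + 2^(-4) + 2^(-4) + 2^(-5) + 2^(-7) + 2^(-7) + 2^(-8)
    = 0.5 + 0.25 + 0.0625 + 0.0625 + 0.03125 + 0.0078125 + 0.0078125 + 0.00390625
    = 237/256 = 0.92578125
Since 0.92578125 <= 1, Kraft's inequality IS satisfied.
A prefix code with these lengths CAN exist.

Kraft sum = 0.92578125. Satisfied.


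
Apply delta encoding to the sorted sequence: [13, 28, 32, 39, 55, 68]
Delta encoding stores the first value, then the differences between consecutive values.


First value: 13
Deltas:
  28 - 13 = 15
  32 - 28 = 4
  39 - 32 = 7
  55 - 39 = 16
  68 - 55 = 13


Delta encoded: [13, 15, 4, 7, 16, 13]


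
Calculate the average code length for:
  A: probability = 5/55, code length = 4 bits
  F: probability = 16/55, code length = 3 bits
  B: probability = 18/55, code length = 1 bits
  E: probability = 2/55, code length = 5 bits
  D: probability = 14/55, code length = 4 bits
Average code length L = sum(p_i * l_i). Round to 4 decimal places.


Weighted contributions p_i * l_i:
  A: (5/55) * 4 = 20/55
  F: (16/55) * 3 = 48/55
  B: (18/55) * 1 = 18/55
  E: (2/55) * 5 = 10/55
  D: (14/55) * 4 = 56/55
Sum = (20 + 48 + 18 + 10 + 56)/55 = 152/55

L = 152/55 = 2.7636 bits/symbol


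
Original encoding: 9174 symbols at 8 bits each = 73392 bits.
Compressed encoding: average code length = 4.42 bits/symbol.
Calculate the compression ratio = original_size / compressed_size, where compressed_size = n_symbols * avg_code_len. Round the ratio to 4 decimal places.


original_size = n_symbols * orig_bits = 9174 * 8 = 73392 bits
compressed_size = n_symbols * avg_code_len = 9174 * 4.42 = 40549.08 bits
ratio = original_size / compressed_size = 73392 / 40549.08 = 1.81

Compression ratio = 1.81


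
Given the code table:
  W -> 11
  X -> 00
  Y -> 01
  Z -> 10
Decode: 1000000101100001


Decoding:
10 -> Z
00 -> X
00 -> X
01 -> Y
01 -> Y
10 -> Z
00 -> X
01 -> Y


Result: ZXXYYZXY


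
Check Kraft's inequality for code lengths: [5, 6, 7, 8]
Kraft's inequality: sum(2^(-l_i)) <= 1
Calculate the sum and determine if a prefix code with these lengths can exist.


Sum = 2^(-5) + 2^(-6) + 2^(-7) + 2^(-8)
    = 0.03125 + 0.015625 + 0.0078125 + 0.00390625
    = 15/256 = 0.05859375
Since 0.05859375 <= 1, Kraft's inequality IS satisfied.
A prefix code with these lengths CAN exist.

Kraft sum = 0.05859375. Satisfied.


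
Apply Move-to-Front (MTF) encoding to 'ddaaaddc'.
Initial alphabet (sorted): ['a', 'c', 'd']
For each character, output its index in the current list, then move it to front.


MTF encoding:
'd': index 2 in ['a', 'c', 'd'] -> ['d', 'a', 'c']
'd': index 0 in ['d', 'a', 'c'] -> ['d', 'a', 'c']
'a': index 1 in ['d', 'a', 'c'] -> ['a', 'd', 'c']
'a': index 0 in ['a', 'd', 'c'] -> ['a', 'd', 'c']
'a': index 0 in ['a', 'd', 'c'] -> ['a', 'd', 'c']
'd': index 1 in ['a', 'd', 'c'] -> ['d', 'a', 'c']
'd': index 0 in ['d', 'a', 'c'] -> ['d', 'a', 'c']
'c': index 2 in ['d', 'a', 'c'] -> ['c', 'd', 'a']


Output: [2, 0, 1, 0, 0, 1, 0, 2]


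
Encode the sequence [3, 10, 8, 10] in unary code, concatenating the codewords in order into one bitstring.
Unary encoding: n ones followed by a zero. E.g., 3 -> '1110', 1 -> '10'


Encode each number as n ones followed by a terminating 0:
  3 -> 1110 (4 bits)
  10 -> 11111111110 (11 bits)
  8 -> 111111110 (9 bits)
  10 -> 11111111110 (11 bits)
Total length = 4 + 11 + 9 + 11 = 35 bits.

Unary([3, 10, 8, 10]) = 11101111111111011111111011111111110 (35 bits)


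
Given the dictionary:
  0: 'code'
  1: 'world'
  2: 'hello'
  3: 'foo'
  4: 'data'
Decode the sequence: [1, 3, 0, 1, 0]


Look up each index in the dictionary:
  1 -> 'world'
  3 -> 'foo'
  0 -> 'code'
  1 -> 'world'
  0 -> 'code'

Decoded: "world foo code world code"


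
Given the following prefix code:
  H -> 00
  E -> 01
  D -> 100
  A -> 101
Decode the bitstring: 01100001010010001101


Decoding step by step:
Bits 01 -> E
Bits 100 -> D
Bits 00 -> H
Bits 101 -> A
Bits 00 -> H
Bits 100 -> D
Bits 01 -> E
Bits 101 -> A


Decoded message: EDHAHDEA


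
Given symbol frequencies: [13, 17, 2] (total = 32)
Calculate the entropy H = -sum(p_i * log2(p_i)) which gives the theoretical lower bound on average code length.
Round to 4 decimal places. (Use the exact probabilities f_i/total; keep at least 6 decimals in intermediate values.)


Per-symbol terms -p_i * log2(p_i) with p_i = f_i/32:
  p = 13/32 = 0.406250: log2(p) = -1.299560, -p*log2(p) = 0.527946
  p = 17/32 = 0.531250: log2(p) = -0.912537, -p*log2(p) = 0.484785
  p = 2/32 = 0.062500: log2(p) = -4.000000, -p*log2(p) = 0.250000
H = 0.527946 + 0.484785 + 0.250000 = 1.262731

H = 1.2627 bits/symbol


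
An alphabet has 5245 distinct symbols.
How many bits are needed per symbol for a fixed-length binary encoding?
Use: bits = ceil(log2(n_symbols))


log2(5245) = 12.3567
Bracket: 2^12 = 4096 < 5245 <= 2^13 = 8192
So ceil(log2(5245)) = 13

bits = ceil(log2(5245)) = ceil(12.3567) = 13 bits


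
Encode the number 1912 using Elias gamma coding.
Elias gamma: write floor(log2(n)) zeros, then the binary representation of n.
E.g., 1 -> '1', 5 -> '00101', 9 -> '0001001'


num_bits = floor(log2(1912)) + 1 = 11
leading_zeros = num_bits - 1 = 10
binary(1912) = 11101111000

Elias gamma(1912) = '0000000000' + '11101111000' = 000000000011101111000 (21 bits)


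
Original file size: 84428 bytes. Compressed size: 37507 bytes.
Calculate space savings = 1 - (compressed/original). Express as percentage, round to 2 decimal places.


ratio = compressed/original = 37507/84428 = 0.444248
savings = 1 - ratio = 1 - 0.444248 = 0.555752
as a percentage: 0.555752 * 100 = 55.58%

Space savings = 1 - 37507/84428 = 55.58%


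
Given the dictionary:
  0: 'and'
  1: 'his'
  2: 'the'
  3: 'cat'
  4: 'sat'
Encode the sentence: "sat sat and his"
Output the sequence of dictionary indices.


Look up each word in the dictionary:
  'sat' -> 4
  'sat' -> 4
  'and' -> 0
  'his' -> 1

Encoded: [4, 4, 0, 1]


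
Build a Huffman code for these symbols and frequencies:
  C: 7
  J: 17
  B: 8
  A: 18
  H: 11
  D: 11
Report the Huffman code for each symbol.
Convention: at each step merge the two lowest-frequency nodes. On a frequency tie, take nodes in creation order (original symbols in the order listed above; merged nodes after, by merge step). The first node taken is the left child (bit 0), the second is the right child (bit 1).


Huffman tree construction:
Step 1: Merge C(7) + B(8) = 15
Step 2: Merge H(11) + D(11) = 22
Step 3: Merge (C+B)(15) + J(17) = 32
Step 4: Merge A(18) + (H+D)(22) = 40
Step 5: Merge ((C+B)+J)(32) + (A+(H+D))(40) = 72
Read each symbol's code off the tree from the root (left child = 0, right child = 1).

Codes:
  C: 000 (length 3)
  J: 01 (length 2)
  B: 001 (length 3)
  A: 10 (length 2)
  H: 110 (length 3)
  D: 111 (length 3)
Average code length: 181/72 = 2.5139 bits/symbol


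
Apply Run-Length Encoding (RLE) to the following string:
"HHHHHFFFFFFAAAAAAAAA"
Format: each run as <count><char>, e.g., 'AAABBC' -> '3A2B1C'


Scanning runs left to right:
  i=0: run of 'H' x 5 -> '5H'
  i=5: run of 'F' x 6 -> '6F'
  i=11: run of 'A' x 9 -> '9A'

RLE = 5H6F9A


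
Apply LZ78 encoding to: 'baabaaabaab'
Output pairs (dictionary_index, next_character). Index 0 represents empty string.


LZ78 encoding steps:
Dictionary: {0: ''}
Step 1: w='' (idx 0), next='b' -> output (0, 'b'), add 'b' as idx 1
Step 2: w='' (idx 0), next='a' -> output (0, 'a'), add 'a' as idx 2
Step 3: w='a' (idx 2), next='b' -> output (2, 'b'), add 'ab' as idx 3
Step 4: w='a' (idx 2), next='a' -> output (2, 'a'), add 'aa' as idx 4
Step 5: w='ab' (idx 3), next='a' -> output (3, 'a'), add 'aba' as idx 5
Step 6: w='ab' (idx 3), end of input -> output (3, '')


Encoded: [(0, 'b'), (0, 'a'), (2, 'b'), (2, 'a'), (3, 'a'), (3, '')]


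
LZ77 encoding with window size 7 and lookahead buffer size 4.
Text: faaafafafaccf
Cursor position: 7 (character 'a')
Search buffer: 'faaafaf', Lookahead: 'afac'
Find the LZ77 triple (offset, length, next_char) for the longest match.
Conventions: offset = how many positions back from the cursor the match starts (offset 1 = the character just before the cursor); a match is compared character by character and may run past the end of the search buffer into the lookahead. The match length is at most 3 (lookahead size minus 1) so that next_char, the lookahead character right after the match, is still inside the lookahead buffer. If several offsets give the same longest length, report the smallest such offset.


Try each offset into the search buffer:
  offset=1 (pos 6, char 'f'): match length 0
  offset=2 (pos 5, char 'a'): match length 3
  offset=3 (pos 4, char 'f'): match length 0
  offset=4 (pos 3, char 'a'): match length 3
  offset=5 (pos 2, char 'a'): match length 1
  offset=6 (pos 1, char 'a'): match length 1
  offset=7 (pos 0, char 'f'): match length 0
Longest match has length 3, found at offsets 2, 4; take the smallest, offset 2.
next_char = character at position 7 + 3 = 10 -> 'c'

Best match: offset=2, length=3 (matching 'afa' starting at position 5)
LZ77 triple: (2, 3, 'c')


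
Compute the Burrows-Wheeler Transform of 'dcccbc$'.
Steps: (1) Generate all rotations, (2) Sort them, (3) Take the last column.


Rotations (sorted):
  0: $dcccbc -> last char: c
  1: bc$dccc -> last char: c
  2: c$dcccb -> last char: b
  3: cbc$dcc -> last char: c
  4: ccbc$dc -> last char: c
  5: cccbc$d -> last char: d
  6: dcccbc$ -> last char: $


BWT = ccbccd$


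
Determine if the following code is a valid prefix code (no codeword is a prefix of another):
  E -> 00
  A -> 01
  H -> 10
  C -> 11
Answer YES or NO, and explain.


Checking each pair (does one codeword prefix another?):
  E='00' vs A='01': no prefix
  E='00' vs H='10': no prefix
  E='00' vs C='11': no prefix
  A='01' vs E='00': no prefix
  A='01' vs H='10': no prefix
  A='01' vs C='11': no prefix
  H='10' vs E='00': no prefix
  H='10' vs A='01': no prefix
  H='10' vs C='11': no prefix
  C='11' vs E='00': no prefix
  C='11' vs A='01': no prefix
  C='11' vs H='10': no prefix
No violation found over all pairs.

YES -- this is a valid prefix code. No codeword is a prefix of any other codeword.


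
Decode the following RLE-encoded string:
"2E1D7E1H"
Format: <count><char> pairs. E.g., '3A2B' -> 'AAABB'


Expanding each <count><char> pair:
  2E -> 'EE'
  1D -> 'D'
  7E -> 'EEEEEEE'
  1H -> 'H'

Decoded = EEDEEEEEEEH


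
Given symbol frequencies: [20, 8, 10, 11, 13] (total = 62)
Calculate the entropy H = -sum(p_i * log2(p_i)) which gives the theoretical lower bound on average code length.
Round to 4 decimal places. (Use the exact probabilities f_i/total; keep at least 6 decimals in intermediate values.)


Per-symbol terms -p_i * log2(p_i) with p_i = f_i/62:
  p = 20/62 = 0.322581: log2(p) = -1.632268, -p*log2(p) = 0.526538
  p = 8/62 = 0.129032: log2(p) = -2.954196, -p*log2(p) = 0.381187
  p = 10/62 = 0.161290: log2(p) = -2.632268, -p*log2(p) = 0.424559
  p = 11/62 = 0.177419: log2(p) = -2.494765, -p*log2(p) = 0.442620
  p = 13/62 = 0.209677: log2(p) = -2.253757, -p*log2(p) = 0.472562
H = 0.526538 + 0.381187 + 0.424559 + 0.442620 + 0.472562 = 2.247466

H = 2.2475 bits/symbol


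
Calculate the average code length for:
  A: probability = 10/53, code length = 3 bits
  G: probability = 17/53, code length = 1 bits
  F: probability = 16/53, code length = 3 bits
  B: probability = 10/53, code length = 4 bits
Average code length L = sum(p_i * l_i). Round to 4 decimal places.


Weighted contributions p_i * l_i:
  A: (10/53) * 3 = 30/53
  G: (17/53) * 1 = 17/53
  F: (16/53) * 3 = 48/53
  B: (10/53) * 4 = 40/53
Sum = (30 + 17 + 48 + 40)/53 = 135/53

L = 135/53 = 2.5472 bits/symbol


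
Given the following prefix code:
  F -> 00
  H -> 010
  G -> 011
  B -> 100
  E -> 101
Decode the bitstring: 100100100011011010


Decoding step by step:
Bits 100 -> B
Bits 100 -> B
Bits 100 -> B
Bits 011 -> G
Bits 011 -> G
Bits 010 -> H


Decoded message: BBBGGH


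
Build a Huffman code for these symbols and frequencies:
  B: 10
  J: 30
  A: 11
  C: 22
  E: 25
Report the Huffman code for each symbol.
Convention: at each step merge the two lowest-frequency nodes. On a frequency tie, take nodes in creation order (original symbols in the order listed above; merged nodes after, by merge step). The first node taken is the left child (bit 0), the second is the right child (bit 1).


Huffman tree construction:
Step 1: Merge B(10) + A(11) = 21
Step 2: Merge (B+A)(21) + C(22) = 43
Step 3: Merge E(25) + J(30) = 55
Step 4: Merge ((B+A)+C)(43) + (E+J)(55) = 98
Read each symbol's code off the tree from the root (left child = 0, right child = 1).

Codes:
  B: 000 (length 3)
  J: 11 (length 2)
  A: 001 (length 3)
  C: 01 (length 2)
  E: 10 (length 2)
Average code length: 217/98 = 2.2143 bits/symbol


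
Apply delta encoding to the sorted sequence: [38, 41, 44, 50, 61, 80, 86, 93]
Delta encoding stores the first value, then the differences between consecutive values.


First value: 38
Deltas:
  41 - 38 = 3
  44 - 41 = 3
  50 - 44 = 6
  61 - 50 = 11
  80 - 61 = 19
  86 - 80 = 6
  93 - 86 = 7


Delta encoded: [38, 3, 3, 6, 11, 19, 6, 7]


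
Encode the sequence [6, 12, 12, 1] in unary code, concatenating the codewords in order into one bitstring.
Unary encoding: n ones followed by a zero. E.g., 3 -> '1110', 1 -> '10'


Encode each number as n ones followed by a terminating 0:
  6 -> 1111110 (7 bits)
  12 -> 1111111111110 (13 bits)
  12 -> 1111111111110 (13 bits)
  1 -> 10 (2 bits)
Total length = 7 + 13 + 13 + 2 = 35 bits.

Unary([6, 12, 12, 1]) = 11111101111111111110111111111111010 (35 bits)


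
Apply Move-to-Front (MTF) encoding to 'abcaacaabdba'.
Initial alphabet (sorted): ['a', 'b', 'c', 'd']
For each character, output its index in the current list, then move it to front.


MTF encoding:
'a': index 0 in ['a', 'b', 'c', 'd'] -> ['a', 'b', 'c', 'd']
'b': index 1 in ['a', 'b', 'c', 'd'] -> ['b', 'a', 'c', 'd']
'c': index 2 in ['b', 'a', 'c', 'd'] -> ['c', 'b', 'a', 'd']
'a': index 2 in ['c', 'b', 'a', 'd'] -> ['a', 'c', 'b', 'd']
'a': index 0 in ['a', 'c', 'b', 'd'] -> ['a', 'c', 'b', 'd']
'c': index 1 in ['a', 'c', 'b', 'd'] -> ['c', 'a', 'b', 'd']
'a': index 1 in ['c', 'a', 'b', 'd'] -> ['a', 'c', 'b', 'd']
'a': index 0 in ['a', 'c', 'b', 'd'] -> ['a', 'c', 'b', 'd']
'b': index 2 in ['a', 'c', 'b', 'd'] -> ['b', 'a', 'c', 'd']
'd': index 3 in ['b', 'a', 'c', 'd'] -> ['d', 'b', 'a', 'c']
'b': index 1 in ['d', 'b', 'a', 'c'] -> ['b', 'd', 'a', 'c']
'a': index 2 in ['b', 'd', 'a', 'c'] -> ['a', 'b', 'd', 'c']


Output: [0, 1, 2, 2, 0, 1, 1, 0, 2, 3, 1, 2]


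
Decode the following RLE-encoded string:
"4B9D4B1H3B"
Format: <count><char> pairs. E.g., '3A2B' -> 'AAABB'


Expanding each <count><char> pair:
  4B -> 'BBBB'
  9D -> 'DDDDDDDDD'
  4B -> 'BBBB'
  1H -> 'H'
  3B -> 'BBB'

Decoded = BBBBDDDDDDDDDBBBBHBBB


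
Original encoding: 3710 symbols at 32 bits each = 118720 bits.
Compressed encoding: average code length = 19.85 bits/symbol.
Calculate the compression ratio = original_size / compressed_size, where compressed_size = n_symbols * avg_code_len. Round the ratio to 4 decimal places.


original_size = n_symbols * orig_bits = 3710 * 32 = 118720 bits
compressed_size = n_symbols * avg_code_len = 3710 * 19.85 = 73643.5 bits
ratio = original_size / compressed_size = 118720 / 73643.5 = 1.6121

Compression ratio = 1.6121


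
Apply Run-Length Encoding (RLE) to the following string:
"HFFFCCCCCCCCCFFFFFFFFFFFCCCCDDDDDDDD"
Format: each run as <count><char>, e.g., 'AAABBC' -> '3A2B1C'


Scanning runs left to right:
  i=0: run of 'H' x 1 -> '1H'
  i=1: run of 'F' x 3 -> '3F'
  i=4: run of 'C' x 9 -> '9C'
  i=13: run of 'F' x 11 -> '11F'
  i=24: run of 'C' x 4 -> '4C'
  i=28: run of 'D' x 8 -> '8D'

RLE = 1H3F9C11F4C8D


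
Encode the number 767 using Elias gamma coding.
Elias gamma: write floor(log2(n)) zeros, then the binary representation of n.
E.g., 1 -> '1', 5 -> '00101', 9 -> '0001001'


num_bits = floor(log2(767)) + 1 = 10
leading_zeros = num_bits - 1 = 9
binary(767) = 1011111111

Elias gamma(767) = '000000000' + '1011111111' = 0000000001011111111 (19 bits)


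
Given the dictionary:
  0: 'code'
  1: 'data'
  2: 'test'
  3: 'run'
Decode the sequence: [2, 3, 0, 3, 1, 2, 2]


Look up each index in the dictionary:
  2 -> 'test'
  3 -> 'run'
  0 -> 'code'
  3 -> 'run'
  1 -> 'data'
  2 -> 'test'
  2 -> 'test'

Decoded: "test run code run data test test"


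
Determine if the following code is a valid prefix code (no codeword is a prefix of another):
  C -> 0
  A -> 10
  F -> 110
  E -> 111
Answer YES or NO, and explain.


Checking each pair (does one codeword prefix another?):
  C='0' vs A='10': no prefix
  C='0' vs F='110': no prefix
  C='0' vs E='111': no prefix
  A='10' vs C='0': no prefix
  A='10' vs F='110': no prefix
  A='10' vs E='111': no prefix
  F='110' vs C='0': no prefix
  F='110' vs A='10': no prefix
  F='110' vs E='111': no prefix
  E='111' vs C='0': no prefix
  E='111' vs A='10': no prefix
  E='111' vs F='110': no prefix
No violation found over all pairs.

YES -- this is a valid prefix code. No codeword is a prefix of any other codeword.


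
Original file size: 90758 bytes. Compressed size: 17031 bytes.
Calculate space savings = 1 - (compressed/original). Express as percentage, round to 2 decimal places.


ratio = compressed/original = 17031/90758 = 0.187653
savings = 1 - ratio = 1 - 0.187653 = 0.812347
as a percentage: 0.812347 * 100 = 81.23%

Space savings = 1 - 17031/90758 = 81.23%


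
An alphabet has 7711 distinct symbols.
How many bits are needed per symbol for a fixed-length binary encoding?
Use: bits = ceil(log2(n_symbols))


log2(7711) = 12.9127
Bracket: 2^12 = 4096 < 7711 <= 2^13 = 8192
So ceil(log2(7711)) = 13

bits = ceil(log2(7711)) = ceil(12.9127) = 13 bits


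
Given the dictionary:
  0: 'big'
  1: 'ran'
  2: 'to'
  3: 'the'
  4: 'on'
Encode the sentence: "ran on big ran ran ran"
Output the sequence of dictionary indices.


Look up each word in the dictionary:
  'ran' -> 1
  'on' -> 4
  'big' -> 0
  'ran' -> 1
  'ran' -> 1
  'ran' -> 1

Encoded: [1, 4, 0, 1, 1, 1]


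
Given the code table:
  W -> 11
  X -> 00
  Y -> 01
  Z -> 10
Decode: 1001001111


Decoding:
10 -> Z
01 -> Y
00 -> X
11 -> W
11 -> W


Result: ZYXWW


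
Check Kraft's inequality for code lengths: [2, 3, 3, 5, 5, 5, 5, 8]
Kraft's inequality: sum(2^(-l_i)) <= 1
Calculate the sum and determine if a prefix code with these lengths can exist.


Sum = 2^(-2) + 2^(-3) + 2^(-3) + 2^(-5) + 2^(-5) + 2^(-5) + 2^(-5) + 2^(-8)
    = 0.25 + 0.125 + 0.125 + 0.03125 + 0.03125 + 0.03125 + 0.03125 + 0.00390625
    = 161/256 = 0.62890625
Since 0.62890625 <= 1, Kraft's inequality IS satisfied.
A prefix code with these lengths CAN exist.

Kraft sum = 0.62890625. Satisfied.


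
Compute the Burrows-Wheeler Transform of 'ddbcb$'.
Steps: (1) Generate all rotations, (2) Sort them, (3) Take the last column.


Rotations (sorted):
  0: $ddbcb -> last char: b
  1: b$ddbc -> last char: c
  2: bcb$dd -> last char: d
  3: cb$ddb -> last char: b
  4: dbcb$d -> last char: d
  5: ddbcb$ -> last char: $


BWT = bcdbd$


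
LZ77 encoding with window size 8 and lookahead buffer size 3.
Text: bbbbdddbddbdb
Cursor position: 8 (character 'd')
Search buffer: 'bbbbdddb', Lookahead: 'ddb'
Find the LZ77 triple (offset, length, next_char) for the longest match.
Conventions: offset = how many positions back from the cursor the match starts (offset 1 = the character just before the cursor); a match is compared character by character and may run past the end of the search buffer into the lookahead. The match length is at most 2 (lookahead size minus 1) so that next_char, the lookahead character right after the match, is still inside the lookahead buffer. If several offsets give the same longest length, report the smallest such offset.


Try each offset into the search buffer:
  offset=1 (pos 7, char 'b'): match length 0
  offset=2 (pos 6, char 'd'): match length 1
  offset=3 (pos 5, char 'd'): match length 2
  offset=4 (pos 4, char 'd'): match length 2
  offset=5 (pos 3, char 'b'): match length 0
  offset=6 (pos 2, char 'b'): match length 0
  offset=7 (pos 1, char 'b'): match length 0
  offset=8 (pos 0, char 'b'): match length 0
Longest match has length 2, found at offsets 3, 4; take the smallest, offset 3.
next_char = character at position 8 + 2 = 10 -> 'b'

Best match: offset=3, length=2 (matching 'dd' starting at position 5)
LZ77 triple: (3, 2, 'b')


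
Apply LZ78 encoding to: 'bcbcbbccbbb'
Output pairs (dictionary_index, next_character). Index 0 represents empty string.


LZ78 encoding steps:
Dictionary: {0: ''}
Step 1: w='' (idx 0), next='b' -> output (0, 'b'), add 'b' as idx 1
Step 2: w='' (idx 0), next='c' -> output (0, 'c'), add 'c' as idx 2
Step 3: w='b' (idx 1), next='c' -> output (1, 'c'), add 'bc' as idx 3
Step 4: w='b' (idx 1), next='b' -> output (1, 'b'), add 'bb' as idx 4
Step 5: w='c' (idx 2), next='c' -> output (2, 'c'), add 'cc' as idx 5
Step 6: w='bb' (idx 4), next='b' -> output (4, 'b'), add 'bbb' as idx 6


Encoded: [(0, 'b'), (0, 'c'), (1, 'c'), (1, 'b'), (2, 'c'), (4, 'b')]


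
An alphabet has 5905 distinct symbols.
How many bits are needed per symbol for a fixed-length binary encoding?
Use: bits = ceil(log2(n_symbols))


log2(5905) = 12.5277
Bracket: 2^12 = 4096 < 5905 <= 2^13 = 8192
So ceil(log2(5905)) = 13

bits = ceil(log2(5905)) = ceil(12.5277) = 13 bits


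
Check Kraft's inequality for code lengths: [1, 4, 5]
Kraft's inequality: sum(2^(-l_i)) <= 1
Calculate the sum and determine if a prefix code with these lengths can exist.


Sum = 2^(-1) + 2^(-4) + 2^(-5)
    = 0.5 + 0.0625 + 0.03125
    = 19/32 = 0.59375
Since 0.59375 <= 1, Kraft's inequality IS satisfied.
A prefix code with these lengths CAN exist.

Kraft sum = 0.59375. Satisfied.


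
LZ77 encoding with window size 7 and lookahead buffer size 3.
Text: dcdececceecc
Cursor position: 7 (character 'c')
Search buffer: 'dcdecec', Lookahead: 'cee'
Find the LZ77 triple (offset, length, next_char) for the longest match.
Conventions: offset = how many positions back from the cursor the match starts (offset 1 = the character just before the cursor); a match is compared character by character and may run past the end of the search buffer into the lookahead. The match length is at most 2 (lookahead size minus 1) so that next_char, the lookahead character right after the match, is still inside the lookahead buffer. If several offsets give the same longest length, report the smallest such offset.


Try each offset into the search buffer:
  offset=1 (pos 6, char 'c'): match length 1
  offset=2 (pos 5, char 'e'): match length 0
  offset=3 (pos 4, char 'c'): match length 2
  offset=4 (pos 3, char 'e'): match length 0
  offset=5 (pos 2, char 'd'): match length 0
  offset=6 (pos 1, char 'c'): match length 1
  offset=7 (pos 0, char 'd'): match length 0
Longest match has length 2 at offset 3.
next_char = character at position 7 + 2 = 9 -> 'e'

Best match: offset=3, length=2 (matching 'ce' starting at position 4)
LZ77 triple: (3, 2, 'e')


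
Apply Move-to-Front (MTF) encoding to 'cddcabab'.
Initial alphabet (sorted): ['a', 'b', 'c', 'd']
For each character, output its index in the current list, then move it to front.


MTF encoding:
'c': index 2 in ['a', 'b', 'c', 'd'] -> ['c', 'a', 'b', 'd']
'd': index 3 in ['c', 'a', 'b', 'd'] -> ['d', 'c', 'a', 'b']
'd': index 0 in ['d', 'c', 'a', 'b'] -> ['d', 'c', 'a', 'b']
'c': index 1 in ['d', 'c', 'a', 'b'] -> ['c', 'd', 'a', 'b']
'a': index 2 in ['c', 'd', 'a', 'b'] -> ['a', 'c', 'd', 'b']
'b': index 3 in ['a', 'c', 'd', 'b'] -> ['b', 'a', 'c', 'd']
'a': index 1 in ['b', 'a', 'c', 'd'] -> ['a', 'b', 'c', 'd']
'b': index 1 in ['a', 'b', 'c', 'd'] -> ['b', 'a', 'c', 'd']


Output: [2, 3, 0, 1, 2, 3, 1, 1]


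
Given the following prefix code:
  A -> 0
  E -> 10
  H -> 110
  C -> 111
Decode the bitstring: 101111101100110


Decoding step by step:
Bits 10 -> E
Bits 111 -> C
Bits 110 -> H
Bits 110 -> H
Bits 0 -> A
Bits 110 -> H


Decoded message: ECHHAH


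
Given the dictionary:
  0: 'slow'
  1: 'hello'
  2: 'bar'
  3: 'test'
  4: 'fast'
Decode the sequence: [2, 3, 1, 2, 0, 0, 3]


Look up each index in the dictionary:
  2 -> 'bar'
  3 -> 'test'
  1 -> 'hello'
  2 -> 'bar'
  0 -> 'slow'
  0 -> 'slow'
  3 -> 'test'

Decoded: "bar test hello bar slow slow test"


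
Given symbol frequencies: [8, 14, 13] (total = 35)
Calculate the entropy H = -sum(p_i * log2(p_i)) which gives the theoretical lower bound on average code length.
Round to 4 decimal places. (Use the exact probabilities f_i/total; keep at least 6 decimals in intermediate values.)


Per-symbol terms -p_i * log2(p_i) with p_i = f_i/35:
  p = 8/35 = 0.228571: log2(p) = -2.129283, -p*log2(p) = 0.486693
  p = 14/35 = 0.400000: log2(p) = -1.321928, -p*log2(p) = 0.528771
  p = 13/35 = 0.371429: log2(p) = -1.428843, -p*log2(p) = 0.530713
H = 0.486693 + 0.528771 + 0.530713 = 1.546177

H = 1.5462 bits/symbol
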